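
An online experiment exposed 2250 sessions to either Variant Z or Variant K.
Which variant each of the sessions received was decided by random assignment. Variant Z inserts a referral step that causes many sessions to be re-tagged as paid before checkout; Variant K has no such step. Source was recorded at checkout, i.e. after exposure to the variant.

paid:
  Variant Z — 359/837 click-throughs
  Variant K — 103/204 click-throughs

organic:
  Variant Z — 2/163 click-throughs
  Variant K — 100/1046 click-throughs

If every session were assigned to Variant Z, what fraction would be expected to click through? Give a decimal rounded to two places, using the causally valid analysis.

0.36

The traffic source-specific comparison favours Variant K throughout, but the pooled figures favour Variant Z. The question is whether to condition on traffic source.
Stratifying would compare variants among sessions the variants themselves sorted into traffic source groups — a form of selection on an intermediate. The unconditioned pooled rates give the total causal effect.
So P(outcome | do(Variant Z)) is just the pooled rate for Variant Z: 361/1000 = 0.361.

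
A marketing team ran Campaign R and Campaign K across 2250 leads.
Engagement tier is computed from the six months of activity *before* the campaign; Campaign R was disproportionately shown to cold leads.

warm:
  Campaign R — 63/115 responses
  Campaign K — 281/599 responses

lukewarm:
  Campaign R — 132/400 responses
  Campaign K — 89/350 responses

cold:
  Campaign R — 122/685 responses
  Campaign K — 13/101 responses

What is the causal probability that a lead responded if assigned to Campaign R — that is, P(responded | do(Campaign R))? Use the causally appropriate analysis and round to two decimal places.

0.35

The stratified and pooled comparisons disagree (Campaign R wins within each engagement tier; Campaign K wins overall), so the answer turns on the causal role of engagement tier.
Engagement tier differs across campaigns for reasons unrelated to any effect of the campaign itself, and it separately predicts the outcome — a classic confounder. We must compare within engagement tier levels.
Standardising Campaign R to the population engagement tier mix: 0.317·63/115 + 0.333·132/400 + 0.349·122/685 = 0.346.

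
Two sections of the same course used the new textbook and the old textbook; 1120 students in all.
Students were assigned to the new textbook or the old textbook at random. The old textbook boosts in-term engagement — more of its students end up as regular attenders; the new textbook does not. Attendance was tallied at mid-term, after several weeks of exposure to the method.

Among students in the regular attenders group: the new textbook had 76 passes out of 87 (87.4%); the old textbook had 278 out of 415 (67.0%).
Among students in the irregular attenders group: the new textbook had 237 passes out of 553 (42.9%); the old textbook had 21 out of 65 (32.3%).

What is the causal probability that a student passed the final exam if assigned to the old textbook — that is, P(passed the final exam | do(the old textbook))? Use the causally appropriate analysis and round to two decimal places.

The stratified and pooled comparisons disagree (the new textbook wins within each mid-term attendance; the old textbook wins overall), so the answer turns on the causal role of mid-term attendance.
Mid-term attendance lies on the pathway teaching method → mid-term attendance → outcome, so adjusting for it blocks the indirect effect. For the total causal effect of teaching method, use the unadjusted pooled rates.
So P(outcome | do(the old textbook)) is just the pooled rate for the old textbook: 299/480 = 0.623.

0.62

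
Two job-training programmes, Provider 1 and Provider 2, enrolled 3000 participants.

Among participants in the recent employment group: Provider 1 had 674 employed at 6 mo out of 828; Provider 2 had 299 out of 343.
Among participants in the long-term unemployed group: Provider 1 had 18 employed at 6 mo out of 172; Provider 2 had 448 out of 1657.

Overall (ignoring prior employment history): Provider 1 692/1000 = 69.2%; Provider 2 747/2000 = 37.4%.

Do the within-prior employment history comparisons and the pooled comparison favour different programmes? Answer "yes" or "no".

Within each prior employment history level (recent employment 81.4% vs 87.2%; long-term unemployed 10.5% vs 27.0%), Provider 2 has the higher rate every time. Pooled: 69.2% vs 37.4% — Provider 1 has the higher rate overall. The two comparisons disagree.

yes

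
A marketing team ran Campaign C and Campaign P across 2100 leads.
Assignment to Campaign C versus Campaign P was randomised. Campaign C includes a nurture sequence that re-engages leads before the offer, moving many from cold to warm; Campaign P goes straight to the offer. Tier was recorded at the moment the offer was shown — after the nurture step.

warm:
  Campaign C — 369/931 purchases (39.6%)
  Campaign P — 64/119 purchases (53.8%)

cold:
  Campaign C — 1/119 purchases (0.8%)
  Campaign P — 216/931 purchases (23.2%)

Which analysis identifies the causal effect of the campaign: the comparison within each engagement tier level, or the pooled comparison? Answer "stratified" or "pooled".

Engagement tier is recorded after the campaign and is itself shifted by it — it sits on the causal path from campaign to outcome. Conditioning on a mediator would strip out part of the effect we want; the pooled comparison gives the total causal effect.
Pooled: Campaign C 35.2% vs Campaign P 26.7%; Campaign C is higher overall.

pooled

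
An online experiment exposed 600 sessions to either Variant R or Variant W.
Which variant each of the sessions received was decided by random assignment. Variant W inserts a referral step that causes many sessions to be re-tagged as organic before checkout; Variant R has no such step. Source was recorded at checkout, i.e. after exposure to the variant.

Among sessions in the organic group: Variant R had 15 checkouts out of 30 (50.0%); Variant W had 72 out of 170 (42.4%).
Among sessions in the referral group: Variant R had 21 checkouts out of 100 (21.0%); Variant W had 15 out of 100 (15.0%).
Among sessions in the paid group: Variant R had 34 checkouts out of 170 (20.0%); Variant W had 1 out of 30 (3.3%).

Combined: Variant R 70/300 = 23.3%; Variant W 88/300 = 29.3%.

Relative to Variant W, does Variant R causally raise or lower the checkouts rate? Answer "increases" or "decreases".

decreases

Within every traffic source level Variant R has the higher rate, yet pooled Variant W does — Simpson's reversal.
Traffic source lies on the pathway variant → traffic source → outcome, so adjusting for it blocks the indirect effect. For the total causal effect of variant, use the unadjusted pooled rates.
Pooled: Variant R 23.3% vs Variant W 29.3%; Variant W is higher overall.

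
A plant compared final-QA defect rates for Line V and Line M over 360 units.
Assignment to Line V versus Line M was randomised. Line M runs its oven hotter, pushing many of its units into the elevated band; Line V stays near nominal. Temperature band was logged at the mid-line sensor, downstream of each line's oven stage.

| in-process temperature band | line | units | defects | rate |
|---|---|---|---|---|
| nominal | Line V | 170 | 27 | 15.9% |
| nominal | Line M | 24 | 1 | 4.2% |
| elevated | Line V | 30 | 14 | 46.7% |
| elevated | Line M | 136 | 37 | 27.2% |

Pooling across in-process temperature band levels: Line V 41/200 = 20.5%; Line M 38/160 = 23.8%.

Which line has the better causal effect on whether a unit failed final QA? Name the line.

Line V

The stratified and pooled comparisons disagree (Line M wins within each in-process temperature band; Line V wins overall), so the answer turns on the causal role of in-process temperature band.
In-process temperature band is downstream of the line. One should not condition on a consequence of treatment, so the overall rates are the right comparison.
Pooled: Line V 20.5% vs Line M 23.8%; Line V is lower overall.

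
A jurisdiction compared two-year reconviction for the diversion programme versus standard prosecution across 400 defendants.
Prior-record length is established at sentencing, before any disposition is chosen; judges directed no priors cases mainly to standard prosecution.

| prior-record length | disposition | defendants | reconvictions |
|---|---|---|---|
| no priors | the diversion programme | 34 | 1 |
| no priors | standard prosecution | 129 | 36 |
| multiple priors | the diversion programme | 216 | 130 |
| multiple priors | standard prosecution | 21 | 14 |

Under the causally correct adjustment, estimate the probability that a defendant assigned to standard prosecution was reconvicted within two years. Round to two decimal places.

Prior-record length differs across dispositions for reasons unrelated to any effect of the disposition itself, and it separately predicts the outcome — a classic confounder. We must compare within prior-record length levels.
Standardising standard prosecution to the population prior-record length mix: 0.407·36/129 + 0.593·14/21 = 0.509.

0.51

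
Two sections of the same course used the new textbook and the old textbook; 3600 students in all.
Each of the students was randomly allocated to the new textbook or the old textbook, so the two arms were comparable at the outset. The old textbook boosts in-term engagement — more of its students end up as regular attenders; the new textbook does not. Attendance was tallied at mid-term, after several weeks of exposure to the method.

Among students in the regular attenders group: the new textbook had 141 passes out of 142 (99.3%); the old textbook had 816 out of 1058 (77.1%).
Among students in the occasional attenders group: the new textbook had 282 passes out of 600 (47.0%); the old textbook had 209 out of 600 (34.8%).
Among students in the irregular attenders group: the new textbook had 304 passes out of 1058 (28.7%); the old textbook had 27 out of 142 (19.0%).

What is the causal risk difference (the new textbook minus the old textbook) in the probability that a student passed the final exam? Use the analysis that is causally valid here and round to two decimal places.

-0.18

The mid-term attendance-specific comparison favours the new textbook throughout, but the pooled figures favour the old textbook. The question is whether to condition on mid-term attendance.
Mid-term attendance here is a post-treatment variable shaped by the teaching method; conditioning on it would introduce bias rather than remove it. The overall comparison is the causal one.
The causal difference is the pooled difference: 0.404 − 0.584 = -0.181.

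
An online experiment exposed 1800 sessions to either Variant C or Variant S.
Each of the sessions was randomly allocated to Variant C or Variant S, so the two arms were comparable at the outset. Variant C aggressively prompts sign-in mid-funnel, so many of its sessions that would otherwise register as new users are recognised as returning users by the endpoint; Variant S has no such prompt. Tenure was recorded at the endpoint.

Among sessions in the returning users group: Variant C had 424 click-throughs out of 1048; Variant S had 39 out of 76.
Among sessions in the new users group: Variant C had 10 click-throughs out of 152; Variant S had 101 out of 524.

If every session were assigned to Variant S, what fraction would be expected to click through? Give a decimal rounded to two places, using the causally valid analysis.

0.23

Variant S is higher inside every user tenure stratum but Variant C is higher in aggregate. Whether to stratify depends on how user tenure relates to the variant.
The distribution of user tenure is itself part of what the variant does — it is an intermediate outcome. Holding it fixed would remove that part of the effect; the total effect is the pooled difference.
So P(outcome | do(Variant S)) is just the pooled rate for Variant S: 140/600 = 0.233.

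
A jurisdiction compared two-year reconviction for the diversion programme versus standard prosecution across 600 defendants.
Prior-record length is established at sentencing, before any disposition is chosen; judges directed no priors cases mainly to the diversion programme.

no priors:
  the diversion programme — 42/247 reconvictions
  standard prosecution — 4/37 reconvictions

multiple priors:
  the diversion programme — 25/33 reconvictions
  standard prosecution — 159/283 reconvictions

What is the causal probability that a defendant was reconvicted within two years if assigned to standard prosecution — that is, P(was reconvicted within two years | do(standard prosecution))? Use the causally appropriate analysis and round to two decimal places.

standard prosecution is lower inside every prior-record length stratum but the diversion programme is lower in aggregate. Whether to stratify depends on how prior-record length relates to the disposition.
Prior-record length is set before the disposition has any effect — it is not caused by the disposition — and it independently drives the outcome. That makes it a confounder, so the causal comparison is within prior-record length levels.
Standardising standard prosecution to the population prior-record length mix: 0.473·4/37 + 0.527·159/283 = 0.347.

0.35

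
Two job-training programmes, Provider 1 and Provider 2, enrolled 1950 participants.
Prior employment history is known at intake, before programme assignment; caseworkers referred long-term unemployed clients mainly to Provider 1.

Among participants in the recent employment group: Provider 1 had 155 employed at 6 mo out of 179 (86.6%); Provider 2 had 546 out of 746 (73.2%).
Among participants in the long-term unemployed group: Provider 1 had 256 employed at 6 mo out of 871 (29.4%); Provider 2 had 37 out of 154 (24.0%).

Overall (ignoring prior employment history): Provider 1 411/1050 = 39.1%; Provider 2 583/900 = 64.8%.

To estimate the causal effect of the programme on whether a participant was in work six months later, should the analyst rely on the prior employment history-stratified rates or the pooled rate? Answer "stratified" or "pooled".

Prior employment history is set before the programme has any effect — it is not caused by the programme — and it independently drives the outcome. That makes it a confounder, so the causal comparison is within prior employment history levels.
Within each level — recent employment: 86.6% vs 73.2%; long-term unemployed: 29.4% vs 24.0% — Provider 1 is higher every time.

stratified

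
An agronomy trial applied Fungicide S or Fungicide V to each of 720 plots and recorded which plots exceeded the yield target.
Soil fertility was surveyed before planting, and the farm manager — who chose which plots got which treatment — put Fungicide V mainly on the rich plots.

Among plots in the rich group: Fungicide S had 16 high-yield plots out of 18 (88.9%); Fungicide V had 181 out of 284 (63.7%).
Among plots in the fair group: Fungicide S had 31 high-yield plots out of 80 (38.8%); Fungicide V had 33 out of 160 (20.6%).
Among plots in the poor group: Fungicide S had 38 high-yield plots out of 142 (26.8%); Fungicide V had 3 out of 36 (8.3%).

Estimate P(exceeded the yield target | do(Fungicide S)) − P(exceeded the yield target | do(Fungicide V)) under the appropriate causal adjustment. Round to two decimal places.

Within every soil fertility level Fungicide S has the higher rate, yet pooled Fungicide V does — Simpson's reversal.
Here soil fertility is a common cause — it drives both which fungicide a case falls under and the outcome. The crude comparison mixes populations; the stratum-specific rates are the causally relevant ones.
Adjusting over the population distribution of soil fertility: 0.419·(0.889−0.637) + 0.333·(0.388−0.206) + 0.247·(0.268−0.083) = +0.211.

+0.21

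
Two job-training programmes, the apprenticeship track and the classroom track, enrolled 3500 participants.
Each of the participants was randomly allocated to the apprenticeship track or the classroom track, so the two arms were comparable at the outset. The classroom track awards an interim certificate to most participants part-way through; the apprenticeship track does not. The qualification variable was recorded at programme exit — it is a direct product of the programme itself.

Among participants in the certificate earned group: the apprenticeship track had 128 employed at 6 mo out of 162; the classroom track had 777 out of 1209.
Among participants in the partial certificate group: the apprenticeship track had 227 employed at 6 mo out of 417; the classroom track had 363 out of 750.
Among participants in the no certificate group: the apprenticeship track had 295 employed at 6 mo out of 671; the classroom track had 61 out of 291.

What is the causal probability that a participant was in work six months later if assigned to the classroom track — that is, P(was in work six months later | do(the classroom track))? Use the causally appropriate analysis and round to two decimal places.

Qualification attained during the programme here is a post-treatment variable shaped by the programme; conditioning on it would introduce bias rather than remove it. The overall comparison is the causal one.
So P(outcome | do(the classroom track)) is just the pooled rate for the classroom track: 1201/2250 = 0.534.

0.53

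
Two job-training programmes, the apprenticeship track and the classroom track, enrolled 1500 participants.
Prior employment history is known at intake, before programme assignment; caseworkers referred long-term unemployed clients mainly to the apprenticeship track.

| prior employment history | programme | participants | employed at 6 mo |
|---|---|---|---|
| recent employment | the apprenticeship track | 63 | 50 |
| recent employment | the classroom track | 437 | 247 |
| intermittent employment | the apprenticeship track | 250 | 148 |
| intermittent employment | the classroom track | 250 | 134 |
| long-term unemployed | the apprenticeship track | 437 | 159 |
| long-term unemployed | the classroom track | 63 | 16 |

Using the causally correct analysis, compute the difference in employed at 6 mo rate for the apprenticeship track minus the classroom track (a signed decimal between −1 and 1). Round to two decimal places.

+0.13

the apprenticeship track is higher inside every prior employment history stratum but the classroom track is higher in aggregate. Whether to stratify depends on how prior employment history relates to the programme.
Nothing the programme does changes prior employment history; the imbalance is an allocation artefact. With prior employment history also predicting the outcome, the pooled figure is confounded, and the within-stratum comparison is the causal one.
Adjusting over the population distribution of prior employment history: 0.333·(0.794−0.565) + 0.333·(0.592−0.536) + 0.333·(0.364−0.254) = +0.131.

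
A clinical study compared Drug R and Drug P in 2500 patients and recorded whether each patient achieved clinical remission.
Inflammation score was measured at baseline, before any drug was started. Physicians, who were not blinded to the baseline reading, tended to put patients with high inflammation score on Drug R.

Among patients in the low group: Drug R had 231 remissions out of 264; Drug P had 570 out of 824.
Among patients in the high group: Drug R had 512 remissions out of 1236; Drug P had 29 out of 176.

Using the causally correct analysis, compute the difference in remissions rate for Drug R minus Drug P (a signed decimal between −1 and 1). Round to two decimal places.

+0.22

Drug R is higher inside every inflammation score stratum but Drug P is higher in aggregate. Whether to stratify depends on how inflammation score relates to the drug.
Inflammation score satisfies the back-door criterion: it is not a descendant of the drug, and it blocks the spurious path from drug to outcome. Adjusting for it (i.e., using the within-inflammation score rates) gives the causal effect.
Adjusting over the population distribution of inflammation score: 0.435·(0.875−0.692) + 0.565·(0.414−0.165) = +0.221.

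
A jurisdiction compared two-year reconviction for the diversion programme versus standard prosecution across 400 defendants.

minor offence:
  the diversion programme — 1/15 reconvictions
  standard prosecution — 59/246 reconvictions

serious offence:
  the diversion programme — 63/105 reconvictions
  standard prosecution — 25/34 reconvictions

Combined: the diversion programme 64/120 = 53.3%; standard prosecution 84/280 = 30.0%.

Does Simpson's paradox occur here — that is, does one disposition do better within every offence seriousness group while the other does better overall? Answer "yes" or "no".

yes

Within each offence seriousness level (minor offence 6.7% vs 24.0%; serious offence 60.0% vs 73.5%), the diversion programme has the lower rate every time. Pooled: 53.3% vs 30.0% — standard prosecution has the lower rate overall. The two comparisons disagree.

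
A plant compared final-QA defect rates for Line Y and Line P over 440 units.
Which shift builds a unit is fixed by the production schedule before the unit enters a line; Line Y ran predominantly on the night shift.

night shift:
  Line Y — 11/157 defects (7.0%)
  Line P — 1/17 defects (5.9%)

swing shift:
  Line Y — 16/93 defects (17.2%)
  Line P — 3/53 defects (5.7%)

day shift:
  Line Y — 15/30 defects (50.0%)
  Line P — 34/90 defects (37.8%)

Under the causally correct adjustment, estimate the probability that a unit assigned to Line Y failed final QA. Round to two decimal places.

Shift differs across lines for reasons unrelated to any effect of the line itself, and it separately predicts the outcome — a classic confounder. We must compare within shift levels.
Standardising Line Y to the population shift mix: 0.395·11/157 + 0.332·16/93 + 0.273·15/30 = 0.221.

0.22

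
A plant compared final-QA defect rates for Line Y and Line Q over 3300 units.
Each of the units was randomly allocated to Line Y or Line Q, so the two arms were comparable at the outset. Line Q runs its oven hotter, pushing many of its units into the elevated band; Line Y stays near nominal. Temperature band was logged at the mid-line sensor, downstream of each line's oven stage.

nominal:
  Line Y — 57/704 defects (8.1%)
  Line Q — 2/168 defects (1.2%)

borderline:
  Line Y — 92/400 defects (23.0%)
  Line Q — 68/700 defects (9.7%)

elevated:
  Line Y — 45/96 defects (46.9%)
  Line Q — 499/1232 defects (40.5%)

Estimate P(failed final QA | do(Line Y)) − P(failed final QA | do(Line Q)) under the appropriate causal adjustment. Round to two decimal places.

The stratified and pooled comparisons disagree (Line Q wins within each in-process temperature band; Line Y wins overall), so the answer turns on the causal role of in-process temperature band.
Because the line influences in-process temperature band, in-process temperature band is a post-treatment mediator, not a confounder. Stratifying on it would bias the estimate; the causal effect is the crude pooled difference.
The causal difference is the pooled difference: 0.162 − 0.271 = -0.109.

-0.11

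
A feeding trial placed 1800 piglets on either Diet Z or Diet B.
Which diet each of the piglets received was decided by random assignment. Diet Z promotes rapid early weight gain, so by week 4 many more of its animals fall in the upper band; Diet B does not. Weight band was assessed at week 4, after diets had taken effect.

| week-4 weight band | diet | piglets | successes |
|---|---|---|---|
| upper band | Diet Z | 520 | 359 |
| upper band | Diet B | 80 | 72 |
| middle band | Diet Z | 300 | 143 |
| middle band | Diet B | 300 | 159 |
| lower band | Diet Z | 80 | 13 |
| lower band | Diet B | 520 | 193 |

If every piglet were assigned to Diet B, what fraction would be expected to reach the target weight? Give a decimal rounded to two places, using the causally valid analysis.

Stratifying would compare diets among piglets the diets themselves sorted into week-4 weight band groups — a form of selection on an intermediate. The unconditioned pooled rates give the total causal effect.
So P(outcome | do(Diet B)) is just the pooled rate for Diet B: 424/900 = 0.471.

0.47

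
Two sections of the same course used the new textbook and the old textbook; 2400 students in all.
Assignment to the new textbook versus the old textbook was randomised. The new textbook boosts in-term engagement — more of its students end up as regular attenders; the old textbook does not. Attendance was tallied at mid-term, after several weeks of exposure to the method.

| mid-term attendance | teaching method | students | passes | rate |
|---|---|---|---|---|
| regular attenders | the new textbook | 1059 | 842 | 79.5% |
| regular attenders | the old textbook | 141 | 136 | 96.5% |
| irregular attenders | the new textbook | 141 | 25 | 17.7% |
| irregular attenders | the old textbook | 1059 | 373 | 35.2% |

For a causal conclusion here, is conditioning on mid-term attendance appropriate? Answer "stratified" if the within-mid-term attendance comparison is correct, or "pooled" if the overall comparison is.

Mid-term attendance is downstream of the teaching method. One should not condition on a consequence of treatment, so the overall rates are the right comparison.
Pooled: the new textbook 72.2% vs the old textbook 42.4%; the new textbook is higher overall.

pooled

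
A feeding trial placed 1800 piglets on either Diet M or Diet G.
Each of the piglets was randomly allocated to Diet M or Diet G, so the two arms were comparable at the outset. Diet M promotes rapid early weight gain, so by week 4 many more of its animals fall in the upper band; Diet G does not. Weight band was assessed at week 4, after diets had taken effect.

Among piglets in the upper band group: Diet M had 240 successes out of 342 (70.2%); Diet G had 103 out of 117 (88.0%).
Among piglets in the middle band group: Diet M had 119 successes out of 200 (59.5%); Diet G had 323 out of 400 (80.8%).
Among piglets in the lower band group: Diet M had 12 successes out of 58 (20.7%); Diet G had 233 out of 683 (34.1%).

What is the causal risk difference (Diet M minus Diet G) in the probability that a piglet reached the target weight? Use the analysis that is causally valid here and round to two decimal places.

Week-4 weight band is recorded after the diet and is itself shifted by it — it sits on the causal path from diet to outcome. Conditioning on a mediator would strip out part of the effect we want; the pooled comparison gives the total causal effect.
The causal difference is the pooled difference: 0.618 − 0.549 = +0.069.

+0.07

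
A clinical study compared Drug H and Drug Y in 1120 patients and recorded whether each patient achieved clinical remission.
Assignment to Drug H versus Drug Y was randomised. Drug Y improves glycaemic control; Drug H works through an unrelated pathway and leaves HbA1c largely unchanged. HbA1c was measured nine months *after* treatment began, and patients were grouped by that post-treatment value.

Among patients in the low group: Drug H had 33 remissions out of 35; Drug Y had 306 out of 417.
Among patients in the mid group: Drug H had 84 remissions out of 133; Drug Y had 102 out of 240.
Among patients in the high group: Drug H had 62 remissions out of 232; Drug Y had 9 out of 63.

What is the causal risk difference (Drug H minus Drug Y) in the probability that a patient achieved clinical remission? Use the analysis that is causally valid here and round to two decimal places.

-0.13

HbA1c is recorded after the drug and is itself shifted by it — it sits on the causal path from drug to outcome. Conditioning on a mediator would strip out part of the effect we want; the pooled comparison gives the total causal effect.
The causal difference is the pooled difference: 0.448 − 0.579 = -0.132.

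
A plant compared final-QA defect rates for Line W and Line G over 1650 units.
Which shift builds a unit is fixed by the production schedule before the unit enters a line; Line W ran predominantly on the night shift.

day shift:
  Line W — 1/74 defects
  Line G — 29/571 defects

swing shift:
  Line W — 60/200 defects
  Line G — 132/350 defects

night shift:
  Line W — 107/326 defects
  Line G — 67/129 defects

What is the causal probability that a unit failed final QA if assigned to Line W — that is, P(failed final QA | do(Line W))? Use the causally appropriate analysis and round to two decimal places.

Here shift is a common cause — it drives both which line a case falls under and the outcome. The crude comparison mixes populations; the stratum-specific rates are the causally relevant ones.
Standardising Line W to the population shift mix: 0.391·1/74 + 0.333·60/200 + 0.276·107/326 = 0.196.

0.20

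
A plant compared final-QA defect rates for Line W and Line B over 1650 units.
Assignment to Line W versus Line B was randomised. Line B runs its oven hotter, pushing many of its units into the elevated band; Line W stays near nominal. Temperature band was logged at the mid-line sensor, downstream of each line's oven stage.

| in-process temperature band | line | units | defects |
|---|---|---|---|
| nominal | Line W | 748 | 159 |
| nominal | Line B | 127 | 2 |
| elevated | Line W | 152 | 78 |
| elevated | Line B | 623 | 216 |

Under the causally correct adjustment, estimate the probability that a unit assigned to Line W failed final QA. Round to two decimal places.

0.26

The in-process temperature band-specific comparison favours Line B throughout, but the pooled figures favour Line W. The question is whether to condition on in-process temperature band.
In-process temperature band is downstream of the line. One should not condition on a consequence of treatment, so the overall rates are the right comparison.
So P(outcome | do(Line W)) is just the pooled rate for Line W: 237/900 = 0.263.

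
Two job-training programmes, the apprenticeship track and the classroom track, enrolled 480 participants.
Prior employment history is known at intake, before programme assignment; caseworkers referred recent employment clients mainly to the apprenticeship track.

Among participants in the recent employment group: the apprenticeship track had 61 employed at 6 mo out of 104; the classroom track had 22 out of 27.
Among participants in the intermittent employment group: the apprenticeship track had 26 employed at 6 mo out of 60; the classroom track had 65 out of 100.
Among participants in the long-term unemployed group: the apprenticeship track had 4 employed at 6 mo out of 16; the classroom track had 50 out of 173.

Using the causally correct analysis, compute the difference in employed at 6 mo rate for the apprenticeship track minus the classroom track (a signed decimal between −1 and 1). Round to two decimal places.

-0.15

The prior employment history-specific comparison favours the classroom track throughout, but the pooled figures favour the apprenticeship track. The question is whether to condition on prior employment history.
Here prior employment history is a common cause — it drives both which programme a case falls under and the outcome. The crude comparison mixes populations; the stratum-specific rates are the causally relevant ones.
Adjusting over the population distribution of prior employment history: 0.273·(0.587−0.815) + 0.333·(0.433−0.650) + 0.394·(0.250−0.289) = -0.150.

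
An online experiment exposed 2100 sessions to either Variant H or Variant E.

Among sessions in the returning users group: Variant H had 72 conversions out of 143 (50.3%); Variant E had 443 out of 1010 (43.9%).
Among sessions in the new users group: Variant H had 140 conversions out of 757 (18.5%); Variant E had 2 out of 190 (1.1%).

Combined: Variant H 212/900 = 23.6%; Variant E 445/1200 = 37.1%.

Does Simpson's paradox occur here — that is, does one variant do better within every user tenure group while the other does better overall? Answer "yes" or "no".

yes

Within each user tenure level (returning users 50.3% vs 43.9%; new users 18.5% vs 1.1%), Variant H has the higher rate every time. Pooled: 23.6% vs 37.1% — Variant E has the higher rate overall. The two comparisons disagree.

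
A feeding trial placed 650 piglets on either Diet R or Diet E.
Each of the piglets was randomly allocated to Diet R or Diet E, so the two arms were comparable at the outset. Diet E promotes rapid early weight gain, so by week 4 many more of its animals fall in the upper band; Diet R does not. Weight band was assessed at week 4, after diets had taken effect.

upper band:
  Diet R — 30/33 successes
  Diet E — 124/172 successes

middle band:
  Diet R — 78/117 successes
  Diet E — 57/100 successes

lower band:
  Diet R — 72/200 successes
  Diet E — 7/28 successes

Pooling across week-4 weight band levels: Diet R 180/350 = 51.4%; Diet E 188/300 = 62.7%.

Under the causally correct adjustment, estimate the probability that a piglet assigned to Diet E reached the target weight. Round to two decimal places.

Within every week-4 weight band level Diet R has the higher rate, yet pooled Diet E does — Simpson's reversal.
Because the diet influences week-4 weight band, week-4 weight band is a post-treatment mediator, not a confounder. Stratifying on it would bias the estimate; the causal effect is the crude pooled difference.
So P(outcome | do(Diet E)) is just the pooled rate for Diet E: 188/300 = 0.627.

0.63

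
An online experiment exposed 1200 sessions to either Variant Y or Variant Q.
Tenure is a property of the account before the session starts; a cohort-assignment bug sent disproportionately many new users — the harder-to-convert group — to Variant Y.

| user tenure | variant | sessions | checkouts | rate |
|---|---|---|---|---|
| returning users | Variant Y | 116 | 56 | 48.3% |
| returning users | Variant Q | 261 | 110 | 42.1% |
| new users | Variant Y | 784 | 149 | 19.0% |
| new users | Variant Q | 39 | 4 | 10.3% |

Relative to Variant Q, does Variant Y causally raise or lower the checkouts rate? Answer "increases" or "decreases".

User tenure differs across variants for reasons unrelated to any effect of the variant itself, and it separately predicts the outcome — a classic confounder. We must compare within user tenure levels.
Within each level — returning users: 48.3% vs 42.1%; new users: 19.0% vs 10.3% — Variant Y is higher every time.

increases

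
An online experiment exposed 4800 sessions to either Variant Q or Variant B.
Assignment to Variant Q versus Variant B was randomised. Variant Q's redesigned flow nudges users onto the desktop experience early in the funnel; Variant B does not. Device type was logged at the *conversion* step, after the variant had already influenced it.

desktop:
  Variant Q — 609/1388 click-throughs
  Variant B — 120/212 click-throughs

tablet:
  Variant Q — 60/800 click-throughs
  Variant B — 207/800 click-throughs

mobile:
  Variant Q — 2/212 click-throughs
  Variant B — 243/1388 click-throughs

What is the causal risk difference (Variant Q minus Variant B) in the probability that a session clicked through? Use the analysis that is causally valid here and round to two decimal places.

+0.04

Stratifying would compare variants among sessions the variants themselves sorted into device type groups — a form of selection on an intermediate. The unconditioned pooled rates give the total causal effect.
The causal difference is the pooled difference: 0.280 − 0.237 = +0.042.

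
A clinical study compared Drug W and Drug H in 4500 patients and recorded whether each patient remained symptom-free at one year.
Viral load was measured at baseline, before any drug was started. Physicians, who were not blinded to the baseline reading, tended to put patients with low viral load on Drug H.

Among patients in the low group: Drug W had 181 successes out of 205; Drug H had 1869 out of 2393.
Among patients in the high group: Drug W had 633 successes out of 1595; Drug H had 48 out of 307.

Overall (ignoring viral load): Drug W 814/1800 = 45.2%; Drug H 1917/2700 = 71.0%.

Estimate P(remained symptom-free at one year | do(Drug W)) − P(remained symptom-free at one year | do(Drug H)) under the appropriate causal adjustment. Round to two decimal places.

Viral load satisfies the back-door criterion: it is not a descendant of the drug, and it blocks the spurious path from drug to outcome. Adjusting for it (i.e., using the within-viral load rates) gives the causal effect.
Adjusting over the population distribution of viral load: 0.577·(0.883−0.781) + 0.423·(0.397−0.156) = +0.160.

+0.16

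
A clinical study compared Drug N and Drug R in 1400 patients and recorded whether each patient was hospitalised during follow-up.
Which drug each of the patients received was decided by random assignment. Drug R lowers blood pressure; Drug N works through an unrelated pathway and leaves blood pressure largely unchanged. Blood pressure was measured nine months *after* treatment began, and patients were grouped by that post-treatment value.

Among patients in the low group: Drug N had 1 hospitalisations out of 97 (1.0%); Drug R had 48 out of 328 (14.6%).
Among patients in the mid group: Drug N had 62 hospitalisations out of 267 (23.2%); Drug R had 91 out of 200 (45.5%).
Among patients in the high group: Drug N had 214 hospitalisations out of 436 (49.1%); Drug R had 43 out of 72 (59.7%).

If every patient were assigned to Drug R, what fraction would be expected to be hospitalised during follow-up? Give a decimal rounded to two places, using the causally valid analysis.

The stratified and pooled comparisons disagree (Drug N wins within each blood pressure; Drug R wins overall), so the answer turns on the causal role of blood pressure.
Blood pressure lies on the pathway drug → blood pressure → outcome, so adjusting for it blocks the indirect effect. For the total causal effect of drug, use the unadjusted pooled rates.
So P(outcome | do(Drug R)) is just the pooled rate for Drug R: 182/600 = 0.303.

0.30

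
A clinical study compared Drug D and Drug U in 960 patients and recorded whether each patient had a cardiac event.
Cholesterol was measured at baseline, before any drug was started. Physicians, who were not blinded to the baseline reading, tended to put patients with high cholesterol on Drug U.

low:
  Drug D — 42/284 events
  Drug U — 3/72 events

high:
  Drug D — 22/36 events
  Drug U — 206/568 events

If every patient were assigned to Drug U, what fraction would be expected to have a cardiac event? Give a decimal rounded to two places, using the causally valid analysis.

0.24

Drug U is lower inside every cholesterol stratum but Drug D is lower in aggregate. Whether to stratify depends on how cholesterol relates to the drug.
Cholesterol satisfies the back-door criterion: it is not a descendant of the drug, and it blocks the spurious path from drug to outcome. Adjusting for it (i.e., using the within-cholesterol rates) gives the causal effect.
Standardising Drug U to the population cholesterol mix: 0.371·3/72 + 0.629·206/568 = 0.244.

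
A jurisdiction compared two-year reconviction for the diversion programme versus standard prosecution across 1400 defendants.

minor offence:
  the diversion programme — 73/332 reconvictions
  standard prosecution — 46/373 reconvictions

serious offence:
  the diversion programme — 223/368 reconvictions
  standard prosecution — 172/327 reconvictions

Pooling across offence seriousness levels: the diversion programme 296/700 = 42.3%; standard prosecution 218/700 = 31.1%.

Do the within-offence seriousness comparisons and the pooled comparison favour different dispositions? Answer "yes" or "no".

Within each offence seriousness level (minor offence 22.0% vs 12.3%; serious offence 60.6% vs 52.6%), standard prosecution has the lower rate every time. Pooled: 42.3% vs 31.1% — standard prosecution has the lower rate overall. They agree.

no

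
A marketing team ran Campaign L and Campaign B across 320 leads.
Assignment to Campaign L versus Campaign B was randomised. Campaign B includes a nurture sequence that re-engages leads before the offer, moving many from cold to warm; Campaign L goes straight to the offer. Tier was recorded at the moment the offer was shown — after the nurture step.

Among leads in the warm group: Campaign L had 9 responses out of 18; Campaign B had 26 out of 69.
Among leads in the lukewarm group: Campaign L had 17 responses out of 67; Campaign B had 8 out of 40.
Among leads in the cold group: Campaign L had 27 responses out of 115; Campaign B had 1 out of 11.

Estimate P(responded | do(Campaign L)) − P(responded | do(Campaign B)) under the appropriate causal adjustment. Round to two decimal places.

-0.03

Engagement tier is downstream of the campaign. One should not condition on a consequence of treatment, so the overall rates are the right comparison.
The causal difference is the pooled difference: 0.265 − 0.292 = -0.027.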